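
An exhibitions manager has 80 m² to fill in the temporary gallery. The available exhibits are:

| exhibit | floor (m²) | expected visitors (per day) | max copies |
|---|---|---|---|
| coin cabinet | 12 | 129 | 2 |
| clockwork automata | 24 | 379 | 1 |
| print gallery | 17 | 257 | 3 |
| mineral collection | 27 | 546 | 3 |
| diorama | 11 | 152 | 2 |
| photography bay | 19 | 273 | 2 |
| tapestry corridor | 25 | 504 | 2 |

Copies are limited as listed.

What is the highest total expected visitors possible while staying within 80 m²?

1596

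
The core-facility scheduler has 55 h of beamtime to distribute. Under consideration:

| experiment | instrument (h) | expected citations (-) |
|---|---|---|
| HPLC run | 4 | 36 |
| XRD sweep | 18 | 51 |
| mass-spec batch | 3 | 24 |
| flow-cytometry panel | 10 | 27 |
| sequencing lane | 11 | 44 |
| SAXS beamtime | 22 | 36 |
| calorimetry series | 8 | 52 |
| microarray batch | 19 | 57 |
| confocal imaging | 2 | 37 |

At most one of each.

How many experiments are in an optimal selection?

The maximum expected citations within 55 h is 257.
HPLC run + XRD sweep + mass-spec batch + calorimetry series + microarray batch + confocal imaging hits 257 at 54 h.
Any selection reaching 257 contains exactly 6 experiments.

6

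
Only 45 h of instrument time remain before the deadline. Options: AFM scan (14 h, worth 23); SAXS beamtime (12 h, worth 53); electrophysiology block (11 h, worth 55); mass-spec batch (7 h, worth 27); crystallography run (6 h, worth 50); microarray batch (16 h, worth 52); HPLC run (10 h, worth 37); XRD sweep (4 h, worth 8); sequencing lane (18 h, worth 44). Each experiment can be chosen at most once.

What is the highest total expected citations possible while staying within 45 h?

Filling by ratio: SAXS beamtime + electrophysiology block + mass-spec batch + crystallography run + XRD sweep for 193, with 5 h left unused.
The 11 h tied up in mass-spec batch and XRD sweep is better spent on microarray batch — total rises to 210 (45 h).
Runner-up SAXS beamtime + electrophysiology block + crystallography run + HPLC run + XRD sweep tops out at 203.

210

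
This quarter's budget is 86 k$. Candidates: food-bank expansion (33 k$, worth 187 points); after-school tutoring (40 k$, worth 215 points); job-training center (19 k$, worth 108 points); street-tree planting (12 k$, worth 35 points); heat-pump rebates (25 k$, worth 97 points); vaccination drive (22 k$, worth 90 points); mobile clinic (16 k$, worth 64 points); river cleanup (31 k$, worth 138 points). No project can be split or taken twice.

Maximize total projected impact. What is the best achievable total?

437

By projected impact per k$: job-training center 5.68, food-bank expansion 5.67, after-school tutoring 5.38, river cleanup 4.45 lead.
Greedy by ratio would take food-bank expansion + job-training center + river cleanup: 83 k$ used, total 433.
Replace job-training center and river cleanup with after-school tutoring + street-tree planting: the trade gains 4 net, giving 437 at 85 k$.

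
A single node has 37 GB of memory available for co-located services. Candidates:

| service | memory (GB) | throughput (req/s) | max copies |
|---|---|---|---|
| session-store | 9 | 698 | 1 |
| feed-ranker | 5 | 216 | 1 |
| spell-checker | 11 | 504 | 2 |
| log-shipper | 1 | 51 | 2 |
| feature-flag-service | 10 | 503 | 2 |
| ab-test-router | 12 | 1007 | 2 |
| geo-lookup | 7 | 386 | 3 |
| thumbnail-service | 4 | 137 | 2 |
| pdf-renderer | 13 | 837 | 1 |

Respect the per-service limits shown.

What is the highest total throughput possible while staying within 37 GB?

By throughput per GB: ab-test-router 83.92, session-store 77.56, pdf-renderer 64.38 lead.
Greedy by ratio would take session-store + 2×log-shipper + 2×ab-test-router: 35 GB used, total 2814.
The 11 GB tied up in session-store and 2×log-shipper is better spent on pdf-renderer — total rises to 2851 (37 GB).
No other feasible combination exceeds 2851.

2851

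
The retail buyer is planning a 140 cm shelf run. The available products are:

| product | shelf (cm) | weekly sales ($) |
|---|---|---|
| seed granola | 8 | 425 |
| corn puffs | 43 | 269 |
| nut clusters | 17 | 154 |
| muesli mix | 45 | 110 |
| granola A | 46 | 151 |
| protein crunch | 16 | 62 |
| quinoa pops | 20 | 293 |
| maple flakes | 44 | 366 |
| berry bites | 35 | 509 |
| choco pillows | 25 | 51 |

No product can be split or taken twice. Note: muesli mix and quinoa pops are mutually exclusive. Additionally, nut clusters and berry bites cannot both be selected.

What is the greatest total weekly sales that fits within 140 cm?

Best packing: seed granola + protein crunch + quinoa pops + maple flakes + berry bites — 123 cm, 1655 total.
Runner-up seed granola + quinoa pops + maple flakes + berry bites + choco pillows tops out at 1644.

1655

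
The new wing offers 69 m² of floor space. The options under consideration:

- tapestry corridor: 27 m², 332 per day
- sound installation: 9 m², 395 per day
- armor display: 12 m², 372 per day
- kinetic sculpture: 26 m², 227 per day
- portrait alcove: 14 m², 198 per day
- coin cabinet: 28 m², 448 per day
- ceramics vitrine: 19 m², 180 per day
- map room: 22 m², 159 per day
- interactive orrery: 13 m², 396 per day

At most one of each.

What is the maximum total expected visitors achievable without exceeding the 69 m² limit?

1611

The ratio ordering already packs tightly: sound installation + armor display + coin cabinet + interactive orrery, 62 m², 1611.
Runner-up sound installation + armor display + portrait alcove + ceramics vitrine + interactive orrery tops out at 1541.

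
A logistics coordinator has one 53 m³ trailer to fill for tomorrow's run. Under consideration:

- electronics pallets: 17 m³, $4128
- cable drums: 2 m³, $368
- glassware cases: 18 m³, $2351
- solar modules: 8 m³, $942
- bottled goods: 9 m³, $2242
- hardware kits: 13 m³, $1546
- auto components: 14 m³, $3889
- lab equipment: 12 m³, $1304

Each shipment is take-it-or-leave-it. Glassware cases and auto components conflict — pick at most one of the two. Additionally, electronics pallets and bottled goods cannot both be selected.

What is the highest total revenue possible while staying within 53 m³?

10631

Taking electronics pallets + cable drums + solar modules + auto components + lab equipment: 53 m³ used, 10631 in revenue.
Next best is electronics pallets + solar modules + hardware kits + auto components at 10505 (52 m³) — short by 126.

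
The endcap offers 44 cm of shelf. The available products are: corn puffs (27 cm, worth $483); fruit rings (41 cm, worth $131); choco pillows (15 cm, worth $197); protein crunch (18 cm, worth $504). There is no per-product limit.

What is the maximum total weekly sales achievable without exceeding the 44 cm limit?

The ratio ordering already packs tightly: 2×protein crunch, 36 cm, 1008.
Every other selection either busts 44 cm or fails to beat 1008.

1008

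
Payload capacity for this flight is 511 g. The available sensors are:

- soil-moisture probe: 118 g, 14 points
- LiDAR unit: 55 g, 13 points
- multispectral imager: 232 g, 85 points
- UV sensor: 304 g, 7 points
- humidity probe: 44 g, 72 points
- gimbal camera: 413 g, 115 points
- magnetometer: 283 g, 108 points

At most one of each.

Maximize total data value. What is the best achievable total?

207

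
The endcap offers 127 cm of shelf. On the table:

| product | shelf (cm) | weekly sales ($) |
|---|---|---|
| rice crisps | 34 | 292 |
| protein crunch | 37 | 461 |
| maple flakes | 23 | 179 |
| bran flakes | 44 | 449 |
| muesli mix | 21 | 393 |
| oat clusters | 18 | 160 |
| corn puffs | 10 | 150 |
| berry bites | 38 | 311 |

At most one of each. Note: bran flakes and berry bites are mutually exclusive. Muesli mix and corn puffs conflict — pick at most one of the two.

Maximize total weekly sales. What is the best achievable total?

1482

Taking protein crunch + maple flakes + bran flakes + muesli mix: 125 cm used, 1482 in weekly sales.
The closest alternative, protein crunch + bran flakes + muesli mix + oat clusters, reaches only 1463.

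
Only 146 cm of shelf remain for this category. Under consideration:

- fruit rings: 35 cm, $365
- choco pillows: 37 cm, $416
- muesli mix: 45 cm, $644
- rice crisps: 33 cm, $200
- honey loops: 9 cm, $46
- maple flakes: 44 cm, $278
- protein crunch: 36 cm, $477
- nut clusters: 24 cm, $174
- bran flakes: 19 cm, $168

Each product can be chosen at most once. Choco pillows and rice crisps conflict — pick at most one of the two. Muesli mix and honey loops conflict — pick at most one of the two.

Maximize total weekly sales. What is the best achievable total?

1711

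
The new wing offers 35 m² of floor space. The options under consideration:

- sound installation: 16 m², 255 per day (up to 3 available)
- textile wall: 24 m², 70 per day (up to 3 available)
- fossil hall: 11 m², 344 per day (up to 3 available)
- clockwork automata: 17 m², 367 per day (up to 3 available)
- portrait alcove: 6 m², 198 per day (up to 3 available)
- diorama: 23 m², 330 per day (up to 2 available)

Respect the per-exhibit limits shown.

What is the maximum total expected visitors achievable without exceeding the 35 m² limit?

1084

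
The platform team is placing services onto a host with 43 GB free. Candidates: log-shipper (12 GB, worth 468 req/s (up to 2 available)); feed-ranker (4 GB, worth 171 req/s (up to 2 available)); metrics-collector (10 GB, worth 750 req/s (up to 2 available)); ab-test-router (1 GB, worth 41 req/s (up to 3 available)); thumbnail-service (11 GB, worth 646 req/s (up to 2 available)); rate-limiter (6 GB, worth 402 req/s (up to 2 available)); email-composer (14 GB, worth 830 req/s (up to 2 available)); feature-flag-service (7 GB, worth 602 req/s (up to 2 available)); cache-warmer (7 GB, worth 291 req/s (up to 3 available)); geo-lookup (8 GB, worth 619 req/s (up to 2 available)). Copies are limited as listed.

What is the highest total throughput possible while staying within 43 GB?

3364

Greedy by ratio would take metrics-collector + 3×ab-test-router + 2×feature-flag-service + 2×geo-lookup: 43 GB used, total 3315.
Replace 2×ab-test-router and geo-lookup with metrics-collector: the trade gains 49 net, giving 3364 at 43 GB.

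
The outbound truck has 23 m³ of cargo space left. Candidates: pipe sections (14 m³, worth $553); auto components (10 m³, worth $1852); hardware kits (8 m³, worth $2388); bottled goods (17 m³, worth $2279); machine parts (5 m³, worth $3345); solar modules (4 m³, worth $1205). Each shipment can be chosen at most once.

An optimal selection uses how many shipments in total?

3

Best achievable revenue is 7585.
One optimal bundle: auto components + hardware kits + machine parts (23 m³).
All optima have 3 shipments.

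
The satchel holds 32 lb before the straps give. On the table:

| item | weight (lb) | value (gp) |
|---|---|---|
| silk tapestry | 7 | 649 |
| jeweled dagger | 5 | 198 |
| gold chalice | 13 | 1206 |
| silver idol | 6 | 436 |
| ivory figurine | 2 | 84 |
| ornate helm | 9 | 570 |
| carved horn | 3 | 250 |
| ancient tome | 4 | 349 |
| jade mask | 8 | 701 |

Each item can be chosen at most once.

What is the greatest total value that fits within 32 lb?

2905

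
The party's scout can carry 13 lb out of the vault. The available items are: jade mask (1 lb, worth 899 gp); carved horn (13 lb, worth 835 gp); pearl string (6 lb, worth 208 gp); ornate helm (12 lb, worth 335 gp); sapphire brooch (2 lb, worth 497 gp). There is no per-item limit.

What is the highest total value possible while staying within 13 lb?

11687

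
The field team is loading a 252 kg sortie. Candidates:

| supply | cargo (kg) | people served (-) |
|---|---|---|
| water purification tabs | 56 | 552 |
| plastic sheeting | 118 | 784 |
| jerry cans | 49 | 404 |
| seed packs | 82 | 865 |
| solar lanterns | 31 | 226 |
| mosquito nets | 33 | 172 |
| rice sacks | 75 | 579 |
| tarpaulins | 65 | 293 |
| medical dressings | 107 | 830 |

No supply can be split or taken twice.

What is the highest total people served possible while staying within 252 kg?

2247

The ratio heuristic lands on water purification tabs + jerry cans + seed packs + solar lanterns + mosquito nets (2219) but leaves 1 kg idle.
The 113 kg tied up in jerry cans and solar lanterns and mosquito nets is better spent on medical dressings — total rises to 2247 (245 kg).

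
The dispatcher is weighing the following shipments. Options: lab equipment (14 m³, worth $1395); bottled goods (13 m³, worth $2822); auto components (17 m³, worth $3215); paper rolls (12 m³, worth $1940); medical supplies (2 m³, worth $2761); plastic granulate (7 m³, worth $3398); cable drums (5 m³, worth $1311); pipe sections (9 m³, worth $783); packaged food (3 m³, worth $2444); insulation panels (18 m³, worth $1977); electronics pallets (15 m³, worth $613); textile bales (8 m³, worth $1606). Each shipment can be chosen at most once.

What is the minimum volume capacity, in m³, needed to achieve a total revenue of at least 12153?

Need the lightest bundle worth ≥ 12153.
bottled goods + medical supplies + plastic granulate + cable drums + packaged food reaches 12736 using 30 m³.
No combination under 30 m³ hits 12153.

30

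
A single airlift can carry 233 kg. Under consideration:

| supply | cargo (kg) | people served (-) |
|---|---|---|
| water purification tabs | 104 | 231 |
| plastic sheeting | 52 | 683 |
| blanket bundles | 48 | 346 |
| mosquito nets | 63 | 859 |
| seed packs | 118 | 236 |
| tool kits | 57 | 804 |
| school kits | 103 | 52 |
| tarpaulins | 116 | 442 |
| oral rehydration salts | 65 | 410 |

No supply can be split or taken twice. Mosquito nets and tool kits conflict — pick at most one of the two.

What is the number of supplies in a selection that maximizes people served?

4

The maximum people served within 233 kg is 2298.
For example plastic sheeting + blanket bundles + mosquito nets + oral rehydration salts achieves it, using 228 kg.
Every optimal selection uses 4 supplies.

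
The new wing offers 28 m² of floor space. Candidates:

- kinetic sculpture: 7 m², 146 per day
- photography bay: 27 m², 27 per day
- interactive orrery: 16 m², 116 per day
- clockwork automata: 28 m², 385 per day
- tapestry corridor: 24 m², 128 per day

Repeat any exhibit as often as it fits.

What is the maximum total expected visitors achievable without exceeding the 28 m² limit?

Best packing: 4×kinetic sculpture — 28 m², 584 total.
Every other selection either busts 28 m² or fails to beat 584.

584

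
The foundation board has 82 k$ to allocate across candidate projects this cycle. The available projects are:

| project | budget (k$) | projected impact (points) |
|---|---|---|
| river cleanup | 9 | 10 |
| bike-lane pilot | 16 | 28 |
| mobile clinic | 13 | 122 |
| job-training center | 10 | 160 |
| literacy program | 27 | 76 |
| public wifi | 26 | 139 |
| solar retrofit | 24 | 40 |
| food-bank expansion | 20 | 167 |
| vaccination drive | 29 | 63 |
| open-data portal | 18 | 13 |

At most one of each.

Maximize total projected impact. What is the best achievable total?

598

Best packing: river cleanup + mobile clinic + job-training center + public wifi + food-bank expansion — 78 k$, 598 total.
Next best is mobile clinic + job-training center + public wifi + food-bank expansion at 588 (69 k$) — short by 10.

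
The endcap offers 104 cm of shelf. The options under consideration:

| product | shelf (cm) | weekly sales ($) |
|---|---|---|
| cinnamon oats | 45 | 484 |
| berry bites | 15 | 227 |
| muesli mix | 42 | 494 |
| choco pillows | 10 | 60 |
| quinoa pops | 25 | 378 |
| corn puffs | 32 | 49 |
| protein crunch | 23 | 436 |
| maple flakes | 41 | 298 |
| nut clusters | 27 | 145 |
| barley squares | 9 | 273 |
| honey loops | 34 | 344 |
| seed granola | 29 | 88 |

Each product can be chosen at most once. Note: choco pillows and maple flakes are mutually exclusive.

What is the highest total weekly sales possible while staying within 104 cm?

Density check — barley squares 30.33, protein crunch 18.96, berry bites 15.13, quinoa pops 15.12 are the best per cm.
Greedy by ratio would take berry bites + choco pillows + quinoa pops + protein crunch + barley squares: 82 cm used, total 1374.
The 25 cm tied up in berry bites and choco pillows is better spent on muesli mix — total rises to 1581 (99 cm).

1581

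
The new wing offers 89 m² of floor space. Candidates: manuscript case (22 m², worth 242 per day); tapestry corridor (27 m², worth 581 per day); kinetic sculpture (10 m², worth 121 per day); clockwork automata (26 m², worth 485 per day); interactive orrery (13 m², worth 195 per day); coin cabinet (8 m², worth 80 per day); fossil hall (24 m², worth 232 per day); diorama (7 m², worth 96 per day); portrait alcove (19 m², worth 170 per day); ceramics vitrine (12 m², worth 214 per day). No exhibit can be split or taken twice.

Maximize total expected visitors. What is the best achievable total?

1596

Filling by ratio: tapestry corridor + clockwork automata + interactive orrery + diorama + ceramics vitrine for 1571, with 4 m² left unused.
Dropping diorama frees 7 m²; slotting in kinetic sculpture (10 m²) lifts the total to 1596 at 88 m².
Every other selection either busts 89 m² or fails to beat 1596.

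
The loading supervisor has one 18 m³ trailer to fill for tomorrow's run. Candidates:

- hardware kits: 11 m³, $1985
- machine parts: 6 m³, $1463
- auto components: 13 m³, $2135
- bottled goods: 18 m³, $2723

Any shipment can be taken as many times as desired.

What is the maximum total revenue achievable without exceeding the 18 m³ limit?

3×machine parts uses 18 of the 18 m³ and totals 4389.
Nothing else within 18 m³ beats 4389.

4389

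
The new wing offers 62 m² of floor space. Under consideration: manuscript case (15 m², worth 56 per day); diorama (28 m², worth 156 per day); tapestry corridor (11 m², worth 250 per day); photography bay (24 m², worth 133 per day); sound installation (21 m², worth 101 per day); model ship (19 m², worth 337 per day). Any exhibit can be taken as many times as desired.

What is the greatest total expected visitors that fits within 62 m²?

By expected visitors per m²: tapestry corridor 22.73, model ship 17.74, diorama 5.57, photography bay 5.54 lead.
Taking 5×tapestry corridor: 55 m² used, 1250 in expected visitors.
No other feasible combination exceeds 1250.

1250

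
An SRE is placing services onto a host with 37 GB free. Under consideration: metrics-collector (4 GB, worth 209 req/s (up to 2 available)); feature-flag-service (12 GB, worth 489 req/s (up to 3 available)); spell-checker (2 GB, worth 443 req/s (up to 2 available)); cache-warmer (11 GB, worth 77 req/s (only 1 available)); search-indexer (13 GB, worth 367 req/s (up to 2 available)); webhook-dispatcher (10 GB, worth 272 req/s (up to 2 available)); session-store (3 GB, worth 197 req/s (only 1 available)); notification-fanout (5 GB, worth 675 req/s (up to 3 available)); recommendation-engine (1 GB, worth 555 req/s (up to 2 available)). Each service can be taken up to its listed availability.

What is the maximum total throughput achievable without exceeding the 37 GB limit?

Greedy by ratio would take 2×metrics-collector + 2×spell-checker + session-store + 3×notification-fanout + 2×recommendation-engine: 32 GB used, total 4636.
Dropping metrics-collector and session-store frees 7 GB; slotting in feature-flag-service (12 GB) lifts the total to 4719 at 37 GB.

4719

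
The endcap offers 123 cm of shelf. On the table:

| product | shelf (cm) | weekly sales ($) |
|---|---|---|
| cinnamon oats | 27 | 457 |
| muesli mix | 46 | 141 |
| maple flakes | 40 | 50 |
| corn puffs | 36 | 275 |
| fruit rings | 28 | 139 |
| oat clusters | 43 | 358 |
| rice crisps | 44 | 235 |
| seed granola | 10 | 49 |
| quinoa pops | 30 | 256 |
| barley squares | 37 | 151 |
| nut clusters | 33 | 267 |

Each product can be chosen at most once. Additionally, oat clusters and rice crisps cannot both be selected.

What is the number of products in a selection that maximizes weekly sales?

4

The maximum weekly sales within 123 cm is 1139.
One optimal bundle: cinnamon oats + corn puffs + oat clusters + seed granola (116 cm).
All optima have 4 products.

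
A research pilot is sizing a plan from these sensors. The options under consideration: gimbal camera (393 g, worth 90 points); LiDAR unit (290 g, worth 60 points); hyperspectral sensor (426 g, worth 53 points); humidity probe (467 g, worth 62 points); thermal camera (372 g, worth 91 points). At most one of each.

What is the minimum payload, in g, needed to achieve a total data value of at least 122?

662

Look for the lowest-payload combination reaching 122.
LiDAR unit + thermal camera: 151 data value at 662 g.
Below 662 g the best achievable stays under 122.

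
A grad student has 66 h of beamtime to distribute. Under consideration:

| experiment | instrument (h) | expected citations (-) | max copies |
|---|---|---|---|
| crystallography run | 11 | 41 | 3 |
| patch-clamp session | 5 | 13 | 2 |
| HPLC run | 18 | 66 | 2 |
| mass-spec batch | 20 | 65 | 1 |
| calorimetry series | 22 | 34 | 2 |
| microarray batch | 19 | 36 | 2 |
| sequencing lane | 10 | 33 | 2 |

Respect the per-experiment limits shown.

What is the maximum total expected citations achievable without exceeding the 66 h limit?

235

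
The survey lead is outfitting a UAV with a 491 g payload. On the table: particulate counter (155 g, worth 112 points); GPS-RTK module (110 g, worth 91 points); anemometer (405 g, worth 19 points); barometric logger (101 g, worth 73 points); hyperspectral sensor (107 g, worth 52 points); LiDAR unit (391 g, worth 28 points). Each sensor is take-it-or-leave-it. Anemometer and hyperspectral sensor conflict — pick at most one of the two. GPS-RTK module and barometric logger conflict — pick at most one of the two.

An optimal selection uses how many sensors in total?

3

The maximum data value within 491 g is 255.
particulate counter + GPS-RTK module + hyperspectral sensor hits 255 at 372 g.
Any selection reaching 255 contains exactly 3 sensors.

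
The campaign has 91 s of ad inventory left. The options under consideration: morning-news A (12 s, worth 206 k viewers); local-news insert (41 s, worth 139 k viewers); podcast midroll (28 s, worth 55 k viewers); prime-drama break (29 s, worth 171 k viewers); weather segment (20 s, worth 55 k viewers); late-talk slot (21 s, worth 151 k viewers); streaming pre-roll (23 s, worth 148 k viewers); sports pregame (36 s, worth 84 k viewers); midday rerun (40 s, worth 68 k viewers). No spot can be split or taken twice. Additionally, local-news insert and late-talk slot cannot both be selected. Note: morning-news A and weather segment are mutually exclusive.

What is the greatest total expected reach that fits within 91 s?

Morning-news A + prime-drama break + late-talk slot + streaming pre-roll uses 85 of the 91 s and totals 676.
Next best is morning-news A + podcast midroll + prime-drama break + late-talk slot at 583 (90 s) — short by 93.

676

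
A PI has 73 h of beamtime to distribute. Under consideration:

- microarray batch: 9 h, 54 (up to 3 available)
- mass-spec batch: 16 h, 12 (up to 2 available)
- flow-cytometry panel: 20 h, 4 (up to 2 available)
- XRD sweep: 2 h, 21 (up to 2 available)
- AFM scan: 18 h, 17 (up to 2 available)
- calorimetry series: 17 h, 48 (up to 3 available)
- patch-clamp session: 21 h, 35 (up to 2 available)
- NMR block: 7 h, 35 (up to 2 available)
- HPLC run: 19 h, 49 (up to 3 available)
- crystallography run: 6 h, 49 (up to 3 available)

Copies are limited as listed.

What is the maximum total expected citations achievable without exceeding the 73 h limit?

434

The ratio heuristic lands on 3×microarray batch + 2×XRD sweep + 2×NMR block + 3×crystallography run (421) but leaves 10 h idle.
Replace NMR block with calorimetry series: the trade gains 13 net, giving 434 at 73 h.
Every other selection either busts 73 h or exceeds an availability limit or fails to beat 434.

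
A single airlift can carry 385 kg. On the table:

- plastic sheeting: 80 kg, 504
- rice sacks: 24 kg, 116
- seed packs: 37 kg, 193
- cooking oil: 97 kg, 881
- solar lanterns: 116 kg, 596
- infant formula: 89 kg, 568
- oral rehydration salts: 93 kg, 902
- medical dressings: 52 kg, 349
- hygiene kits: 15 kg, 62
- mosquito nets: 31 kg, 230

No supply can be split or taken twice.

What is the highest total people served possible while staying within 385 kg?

Taking cooking oil + infant formula + oral rehydration salts + medical dressings + hygiene kits + mosquito nets: 377 kg used, 2992 in people served.

2992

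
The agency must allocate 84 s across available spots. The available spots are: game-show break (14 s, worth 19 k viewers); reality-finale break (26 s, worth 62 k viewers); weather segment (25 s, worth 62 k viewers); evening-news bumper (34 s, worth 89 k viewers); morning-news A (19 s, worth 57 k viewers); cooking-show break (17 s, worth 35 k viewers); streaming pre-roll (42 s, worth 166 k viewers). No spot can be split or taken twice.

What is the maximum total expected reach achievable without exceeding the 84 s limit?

263

A density-first pass picks morning-news A + cooking-show break + streaming pre-roll — 258 at 78 s.
Dropping morning-news A frees 19 s; slotting in weather segment (25 s) lifts the total to 263 at 84 s.
The closest alternative, morning-news A + cooking-show break + streaming pre-roll, reaches only 258.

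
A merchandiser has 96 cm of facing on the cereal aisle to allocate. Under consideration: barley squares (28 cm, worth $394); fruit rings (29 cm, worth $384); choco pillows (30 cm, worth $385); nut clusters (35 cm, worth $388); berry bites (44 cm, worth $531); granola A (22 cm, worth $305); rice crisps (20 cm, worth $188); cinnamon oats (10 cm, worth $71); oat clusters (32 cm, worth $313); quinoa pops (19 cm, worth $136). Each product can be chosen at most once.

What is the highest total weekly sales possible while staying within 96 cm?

1230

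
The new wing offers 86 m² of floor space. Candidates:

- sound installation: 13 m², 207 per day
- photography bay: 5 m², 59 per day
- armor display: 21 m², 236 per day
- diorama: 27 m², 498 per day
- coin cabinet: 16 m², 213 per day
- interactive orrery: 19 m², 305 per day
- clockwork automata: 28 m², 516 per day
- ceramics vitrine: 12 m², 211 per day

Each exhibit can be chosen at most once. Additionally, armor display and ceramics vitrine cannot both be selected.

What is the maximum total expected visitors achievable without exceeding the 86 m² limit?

1530

By expected visitors per m²: diorama 18.44, clockwork automata 18.43, ceramics vitrine 17.58 lead.
Taking diorama + interactive orrery + clockwork automata + ceramics vitrine: 86 m² used, 1530 in expected visitors.
An exhaustive check of the 256 subsets confirms 1530.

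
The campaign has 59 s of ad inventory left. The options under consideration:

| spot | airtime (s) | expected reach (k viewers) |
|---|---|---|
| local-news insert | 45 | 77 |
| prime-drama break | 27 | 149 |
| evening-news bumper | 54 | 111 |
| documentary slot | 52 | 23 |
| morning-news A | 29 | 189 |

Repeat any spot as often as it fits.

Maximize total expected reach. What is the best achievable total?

Density check — morning-news A 6.52, prime-drama break 5.52, evening-news bumper 2.06, local-news insert 1.71 are the best per s.
2×morning-news A uses 58 of the 59 s and totals 378.
The spare 1 s is too small for any remaining spot, and no exchange beats 378.

378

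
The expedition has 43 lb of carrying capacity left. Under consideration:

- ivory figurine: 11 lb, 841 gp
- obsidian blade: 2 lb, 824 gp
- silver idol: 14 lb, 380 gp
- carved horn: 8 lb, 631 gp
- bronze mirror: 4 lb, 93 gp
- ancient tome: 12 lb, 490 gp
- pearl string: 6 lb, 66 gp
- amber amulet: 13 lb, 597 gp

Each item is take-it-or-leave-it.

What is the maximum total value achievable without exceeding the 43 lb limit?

The ratio ordering already packs tightly: ivory figurine + obsidian blade + carved horn + bronze mirror + amber amulet, 38 lb, 2986.
The spare 5 lb is too small for any remaining item, and no exchange beats 2986.

2986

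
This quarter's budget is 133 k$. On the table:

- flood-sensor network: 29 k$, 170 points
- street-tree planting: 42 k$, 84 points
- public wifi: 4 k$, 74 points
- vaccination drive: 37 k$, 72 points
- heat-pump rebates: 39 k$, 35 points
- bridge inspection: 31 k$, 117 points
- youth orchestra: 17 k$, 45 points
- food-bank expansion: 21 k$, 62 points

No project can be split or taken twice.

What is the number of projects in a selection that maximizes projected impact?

5

Best achievable projected impact is 507.
One optimal bundle: flood-sensor network + street-tree planting + public wifi + bridge inspection + food-bank expansion (127 k$).
Any selection reaching 507 contains exactly 5 projects.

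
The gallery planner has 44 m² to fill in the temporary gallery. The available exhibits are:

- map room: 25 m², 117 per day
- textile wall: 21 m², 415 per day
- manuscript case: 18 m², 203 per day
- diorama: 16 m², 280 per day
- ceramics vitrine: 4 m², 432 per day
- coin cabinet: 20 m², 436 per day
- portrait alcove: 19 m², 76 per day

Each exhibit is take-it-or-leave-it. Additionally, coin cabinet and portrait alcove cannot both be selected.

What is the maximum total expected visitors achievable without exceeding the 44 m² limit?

1148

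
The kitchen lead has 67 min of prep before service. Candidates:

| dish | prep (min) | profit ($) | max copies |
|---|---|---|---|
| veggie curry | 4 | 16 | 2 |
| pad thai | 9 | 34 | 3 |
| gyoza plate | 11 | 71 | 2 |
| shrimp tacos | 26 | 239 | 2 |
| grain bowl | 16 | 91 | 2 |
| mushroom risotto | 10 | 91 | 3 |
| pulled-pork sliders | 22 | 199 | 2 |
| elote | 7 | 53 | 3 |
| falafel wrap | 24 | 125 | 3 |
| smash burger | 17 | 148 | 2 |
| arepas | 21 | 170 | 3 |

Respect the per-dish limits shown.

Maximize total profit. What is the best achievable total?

591

By profit per min: shrimp tacos 9.19, mushroom risotto 9.10, pulled-pork sliders 9.05 lead.
Greedy by ratio would take veggie curry + 2×shrimp tacos + mushroom risotto: 66 min used, total 585.
Dropping veggie curry and shrimp tacos frees 30 min; slotting in mushroom risotto + arepas (31 min) lifts the total to 591 at 67 min.
Every other selection either busts 67 min or exceeds an availability limit or fails to beat 591.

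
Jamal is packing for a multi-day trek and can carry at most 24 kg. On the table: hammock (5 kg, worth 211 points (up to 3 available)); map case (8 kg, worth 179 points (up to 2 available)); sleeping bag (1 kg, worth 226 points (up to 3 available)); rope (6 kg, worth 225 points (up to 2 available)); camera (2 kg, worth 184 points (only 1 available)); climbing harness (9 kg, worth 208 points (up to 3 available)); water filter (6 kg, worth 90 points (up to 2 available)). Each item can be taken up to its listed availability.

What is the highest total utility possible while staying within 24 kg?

1536

Taking the top-ratio items first gives 3×hammock + 3×sleeping bag + camera for 1495 (20 kg).
Dropping camera frees 2 kg; slotting in rope (6 kg) lifts the total to 1536 at 24 kg.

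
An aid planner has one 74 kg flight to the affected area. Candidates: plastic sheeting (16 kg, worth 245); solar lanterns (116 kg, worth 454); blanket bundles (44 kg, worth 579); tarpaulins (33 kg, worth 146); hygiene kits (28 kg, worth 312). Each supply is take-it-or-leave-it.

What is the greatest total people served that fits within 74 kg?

891

Filling by ratio: plastic sheeting + blanket bundles for 824, with 14 kg left unused.
Replace plastic sheeting with hygiene kits: the trade gains 67 net, giving 891 at 72 kg.
No other feasible combination exceeds 891.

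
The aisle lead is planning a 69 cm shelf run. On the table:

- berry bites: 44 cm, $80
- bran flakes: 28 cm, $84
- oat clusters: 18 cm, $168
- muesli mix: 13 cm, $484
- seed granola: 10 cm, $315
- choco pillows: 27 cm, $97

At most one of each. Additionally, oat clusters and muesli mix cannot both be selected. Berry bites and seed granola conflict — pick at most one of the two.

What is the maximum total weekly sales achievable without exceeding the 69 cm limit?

896

Ranking by ratio (weekly sales/cm): muesli mix 37.23, seed granola 31.50, oat clusters 9.33.
Best packing: muesli mix + seed granola + choco pillows — 50 cm, 896 total.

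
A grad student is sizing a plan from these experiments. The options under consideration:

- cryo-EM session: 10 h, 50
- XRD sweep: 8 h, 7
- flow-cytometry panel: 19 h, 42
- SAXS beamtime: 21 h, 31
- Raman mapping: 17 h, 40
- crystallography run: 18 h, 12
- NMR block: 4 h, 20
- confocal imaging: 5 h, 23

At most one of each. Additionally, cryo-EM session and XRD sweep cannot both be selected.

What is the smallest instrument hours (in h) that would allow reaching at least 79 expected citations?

Minimise h subject to total expected citations ≥ 79.
cryo-EM session + NMR block + confocal imaging: 93 expected citations at 19 h.
Any bundle with less than 19 h falls short of 79.

19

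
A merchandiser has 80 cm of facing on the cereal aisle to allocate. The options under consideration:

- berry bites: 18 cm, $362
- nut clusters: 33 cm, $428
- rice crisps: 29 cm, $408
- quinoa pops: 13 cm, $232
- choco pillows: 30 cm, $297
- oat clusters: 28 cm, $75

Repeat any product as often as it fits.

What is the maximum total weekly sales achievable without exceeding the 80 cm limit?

1550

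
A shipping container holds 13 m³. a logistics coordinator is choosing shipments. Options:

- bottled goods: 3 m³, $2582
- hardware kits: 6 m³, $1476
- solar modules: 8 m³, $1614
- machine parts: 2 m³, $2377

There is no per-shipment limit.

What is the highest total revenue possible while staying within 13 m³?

14467

The ratio heuristic lands on 6×machine parts (14262) but leaves 1 m³ idle.
Dropping machine parts frees 2 m³; slotting in bottled goods (3 m³) lifts the total to 14467 at 13 m³.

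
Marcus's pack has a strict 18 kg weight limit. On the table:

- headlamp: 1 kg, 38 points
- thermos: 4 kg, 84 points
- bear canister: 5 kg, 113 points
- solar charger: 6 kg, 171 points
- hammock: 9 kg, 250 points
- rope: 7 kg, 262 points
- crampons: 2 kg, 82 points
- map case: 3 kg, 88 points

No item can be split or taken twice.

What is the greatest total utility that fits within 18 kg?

Taking the top-ratio items first gives headlamp + bear canister + rope + crampons + map case for 583 (18 kg).
Replace headlamp and bear canister with solar charger: the trade gains 20 net, giving 603 at 18 kg.
That's the maximum — no swap from here does better than 603.

603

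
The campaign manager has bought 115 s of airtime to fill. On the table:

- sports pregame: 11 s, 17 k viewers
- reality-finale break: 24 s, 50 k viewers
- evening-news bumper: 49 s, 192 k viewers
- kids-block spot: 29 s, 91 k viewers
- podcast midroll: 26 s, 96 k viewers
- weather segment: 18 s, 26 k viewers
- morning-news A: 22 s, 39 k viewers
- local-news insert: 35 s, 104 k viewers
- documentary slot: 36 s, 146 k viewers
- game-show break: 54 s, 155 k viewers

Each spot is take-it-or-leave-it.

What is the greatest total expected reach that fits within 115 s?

434

Ranking by ratio (expected reach/s): documentary slot 4.06, evening-news bumper 3.92, podcast midroll 3.69.
Best packing: evening-news bumper + podcast midroll + documentary slot — 111 s, 434 total.
The closest alternative, evening-news bumper + kids-block spot + documentary slot, reaches only 429.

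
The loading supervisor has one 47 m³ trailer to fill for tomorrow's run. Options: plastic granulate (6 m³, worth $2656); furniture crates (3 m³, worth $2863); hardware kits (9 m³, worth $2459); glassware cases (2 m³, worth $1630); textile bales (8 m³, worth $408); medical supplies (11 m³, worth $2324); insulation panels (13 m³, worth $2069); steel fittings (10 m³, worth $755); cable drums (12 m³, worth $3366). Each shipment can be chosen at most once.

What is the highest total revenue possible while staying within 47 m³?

15298

Best packing: plastic granulate + furniture crates + hardware kits + glassware cases + medical supplies + cable drums — 43 m³, 15298 total.
Runner-up plastic granulate + furniture crates + hardware kits + glassware cases + insulation panels + cable drums tops out at 15043.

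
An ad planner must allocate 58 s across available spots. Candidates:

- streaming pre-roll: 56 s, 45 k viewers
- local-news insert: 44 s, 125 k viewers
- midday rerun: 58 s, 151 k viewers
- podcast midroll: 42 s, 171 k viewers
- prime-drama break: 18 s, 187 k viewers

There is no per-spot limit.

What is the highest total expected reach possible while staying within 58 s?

561

Best packing: 3×prime-drama break — 54 s, 561 total.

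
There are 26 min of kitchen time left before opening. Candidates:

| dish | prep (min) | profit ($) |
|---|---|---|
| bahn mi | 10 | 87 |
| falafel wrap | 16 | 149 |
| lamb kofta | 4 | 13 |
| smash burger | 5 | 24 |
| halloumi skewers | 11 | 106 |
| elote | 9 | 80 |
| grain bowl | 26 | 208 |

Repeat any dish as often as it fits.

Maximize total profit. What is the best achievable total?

236

Ranking by ratio (profit/min): halloumi skewers 9.64, falafel wrap 9.31, elote 8.89.
A density-first pass picks lamb kofta + 2×halloumi skewers — 225 at 26 min.
Dropping lamb kofta and 2×halloumi skewers frees 26 min; slotting in bahn mi + falafel wrap (26 min) lifts the total to 236 at 26 min.
No other feasible combination exceeds 236.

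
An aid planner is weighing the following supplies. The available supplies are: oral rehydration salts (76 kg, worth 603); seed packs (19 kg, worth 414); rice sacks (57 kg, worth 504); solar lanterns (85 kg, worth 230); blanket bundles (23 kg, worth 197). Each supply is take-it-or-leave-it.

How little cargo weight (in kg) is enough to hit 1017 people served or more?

95

Look for the lowest-cargo combination reaching 1017.
oral rehydration salts + seed packs reaches 1017 using 95 kg.
No combination under 95 kg hits 1017.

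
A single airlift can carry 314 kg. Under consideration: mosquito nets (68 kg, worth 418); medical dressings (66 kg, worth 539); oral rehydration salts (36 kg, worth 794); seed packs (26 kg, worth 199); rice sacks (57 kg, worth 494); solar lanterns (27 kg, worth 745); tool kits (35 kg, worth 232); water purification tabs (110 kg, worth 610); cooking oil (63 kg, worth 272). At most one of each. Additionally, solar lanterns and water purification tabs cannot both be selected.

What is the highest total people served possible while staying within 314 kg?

Taking medical dressings + oral rehydration salts + seed packs + rice sacks + solar lanterns + tool kits + cooking oil: 310 kg used, 3275 in people served.
Runner-up mosquito nets + medical dressings + oral rehydration salts + rice sacks + solar lanterns + tool kits tops out at 3222.

3275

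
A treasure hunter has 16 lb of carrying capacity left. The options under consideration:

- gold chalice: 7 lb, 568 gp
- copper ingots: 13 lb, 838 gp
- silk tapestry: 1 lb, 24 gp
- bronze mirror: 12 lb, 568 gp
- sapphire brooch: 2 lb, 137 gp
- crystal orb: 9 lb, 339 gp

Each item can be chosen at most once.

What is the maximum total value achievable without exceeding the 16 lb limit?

999

A density-first pass picks gold chalice + silk tapestry + sapphire brooch — 729 at 10 lb.
Replace gold chalice with copper ingots: the trade gains 270 net, giving 999 at 16 lb.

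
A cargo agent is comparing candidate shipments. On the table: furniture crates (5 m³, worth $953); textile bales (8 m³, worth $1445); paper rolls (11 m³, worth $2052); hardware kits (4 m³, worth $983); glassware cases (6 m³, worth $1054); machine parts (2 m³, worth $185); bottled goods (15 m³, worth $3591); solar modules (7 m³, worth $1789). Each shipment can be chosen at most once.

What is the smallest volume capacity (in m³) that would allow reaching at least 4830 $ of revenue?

Look for the lowest-volume combination reaching 4830.
Taking bottled goods + solar modules gives 5380 (≥ 4830) for 22 m³.
Below 22 m³ the best achievable stays under 4830.

22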